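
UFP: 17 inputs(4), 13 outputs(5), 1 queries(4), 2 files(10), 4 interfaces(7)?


UFP = EI*4 + EO*5 + EQ*4 + ILF*10 + EIF*7
UFP = 17*4 + 13*5 + 1*4 + 2*10 + 4*7
UFP = 68 + 65 + 4 + 20 + 28
UFP = 185

185


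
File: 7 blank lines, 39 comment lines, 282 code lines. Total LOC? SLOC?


Total LOC = blank + comment + code
Total LOC = 7 + 39 + 282 = 328
SLOC (source only) = code = 282

Total LOC: 328, SLOC: 282


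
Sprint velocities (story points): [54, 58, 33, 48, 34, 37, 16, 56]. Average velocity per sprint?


Formula: Avg velocity = Total points / Number of sprints
Points: [54, 58, 33, 48, 34, 37, 16, 56]
Sum = 54 + 58 + 33 + 48 + 34 + 37 + 16 + 56 = 336
Avg velocity = 336 / 8 = 42.0 points/sprint

42.0 points/sprint


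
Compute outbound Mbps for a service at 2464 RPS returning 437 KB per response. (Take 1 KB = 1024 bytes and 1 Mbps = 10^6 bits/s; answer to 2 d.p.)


Formula: Mbps = payload_bytes * RPS * 8 / 1e6
Payload per request = 437 KB = 437 * 1024 = 447488 bytes
Total bytes/sec = 447488 * 2464 = 1102610432
Total bits/sec = 1102610432 * 8 = 8820883456
Mbps = 8820883456 / 1e6 = 8820.88

8820.88 Mbps


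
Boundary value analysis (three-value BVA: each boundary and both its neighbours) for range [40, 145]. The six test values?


Range: [40, 145]
Boundaries: just below min, min, min+1, max-1, max, just above max
Values: [39, 40, 41, 144, 145, 146]

[39, 40, 41, 144, 145, 146]


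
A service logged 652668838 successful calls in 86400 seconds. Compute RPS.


Formula: throughput = requests / seconds
throughput = 652668838 / 86400
throughput = 7554.04 requests/second

7554.04 requests/second


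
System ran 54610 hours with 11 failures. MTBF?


Formula: MTBF = Total operating time / Number of failures
MTBF = 54610 / 11
MTBF = 4964.55 hours

4964.55 hours


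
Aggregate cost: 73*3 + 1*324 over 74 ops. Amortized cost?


Formula: Amortized cost = Total cost / Operations
Total cost = (73 * 3) + (1 * 324)
Total cost = 219 + 324 = 543
Amortized = 543 / 74 = 7.3378

7.3378


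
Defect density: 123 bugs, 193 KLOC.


Defect density = defects / KLOC
Defect density = 123 / 193
Defect density = 0.637 defects/KLOC

0.637 defects/KLOC


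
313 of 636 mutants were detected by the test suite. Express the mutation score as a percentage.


Mutation score = killed / total * 100
Mutation score = 313 / 636 * 100
Mutation score = 49.21%

49.21%


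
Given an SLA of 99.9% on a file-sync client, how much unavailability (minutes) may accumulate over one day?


Formula: allowed downtime = period * (100 - SLA) / 100
Period (day) = 1440 minutes
Unavailability fraction = (100 - 99.9) / 100
Allowed downtime = 1440 * (100 - 99.9) / 100
Allowed downtime = 1.44 minutes

1.44 minutes


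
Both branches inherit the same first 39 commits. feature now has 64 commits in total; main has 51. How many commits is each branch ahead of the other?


Common ancestor: commit #39
feature commits after divergence: 64 - 39 = 25
main commits after divergence: 51 - 39 = 12
feature is 25 commits ahead of main
main is 12 commits ahead of feature

feature ahead: 25, main ahead: 12


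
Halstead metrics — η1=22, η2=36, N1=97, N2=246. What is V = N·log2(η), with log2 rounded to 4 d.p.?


Formula: V = N * log2(η), where N = N1 + N2 and η = η1 + η2
η = 22 + 36 = 58
N = 97 + 246 = 343
log2(58) ≈ 5.8580
V = 343 * 5.8580 = 2009.29

2009.29


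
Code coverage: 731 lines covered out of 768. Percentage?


Coverage = covered / total * 100
Coverage = 731 / 768 * 100
Coverage = 95.18%

95.18%


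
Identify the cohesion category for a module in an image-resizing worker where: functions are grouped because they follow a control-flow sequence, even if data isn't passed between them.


Reasoning: Grouped by order of execution within a routine, not by data flow
Type: Procedural cohesion

Procedural cohesion


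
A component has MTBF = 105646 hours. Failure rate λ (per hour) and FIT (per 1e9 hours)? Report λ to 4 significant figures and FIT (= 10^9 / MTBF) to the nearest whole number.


Formula: λ = 1 / MTBF; FIT = λ × 1e9 = 1e9 / MTBF
λ = 1 / 105646 ≈ 9.466e-06 failures/hour
FIT = 1e9 / 105646 ≈ 9466 failures per 1e9 hours (nearest whole number)

λ = 9.466e-06 /h, FIT = 9466


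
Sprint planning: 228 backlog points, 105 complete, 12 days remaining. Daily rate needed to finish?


Formula: Required rate = Remaining points / Days left
Remaining = 228 - 105 = 123 points
Required rate = 123 / 12 = 10.25 points/day

10.25 points/day


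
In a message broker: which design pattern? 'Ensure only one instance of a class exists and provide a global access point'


This matches the Singleton pattern

Singleton


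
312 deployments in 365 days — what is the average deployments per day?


Formula: deployments per day = releases / days
= 312 / 365
= 0.855 deploys/day
(equivalently, 5.98 deploys/week)

0.855 deploys/day


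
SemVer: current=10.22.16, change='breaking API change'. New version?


Current: 10.22.16
Change category: 'breaking API change' → major bump
SemVer rule: major bump → increment MAJOR, reset MINOR and PATCH to 0
New: 11.0.0

11.0.0


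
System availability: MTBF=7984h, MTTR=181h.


Availability = MTBF / (MTBF + MTTR)
Availability = 7984 / (7984 + 181)
Availability = 7984 / 8165
Availability = 97.7832%

97.7832%


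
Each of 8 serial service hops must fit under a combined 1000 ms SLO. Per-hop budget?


Formula: per_stage = total_budget / stages
per_stage = 1000 / 8
per_stage = 125.0 ms

125.0 ms


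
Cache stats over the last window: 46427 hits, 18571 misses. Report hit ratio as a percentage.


Formula: hit rate = hits / (hits + misses) * 100
hit rate = 46427 / (46427 + 18571) * 100
hit rate = 46427 / 64998 * 100
hit rate = 71.43%

71.43%


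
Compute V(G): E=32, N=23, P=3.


Formula: V(G) = E - N + 2P
V(G) = 32 - 23 + 2*3
V(G) = 9 + 6
V(G) = 15

15


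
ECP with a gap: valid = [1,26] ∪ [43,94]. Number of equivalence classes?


Valid ranges: [1,26] and [43,94]
Class 1: x < 1 — invalid
Class 2: 1 ≤ x ≤ 26 — valid
Class 3: 26 < x < 43 — invalid (gap between ranges)
Class 4: 43 ≤ x ≤ 94 — valid
Class 5: x > 94 — invalid
Total equivalence classes: 5

5 equivalence classes


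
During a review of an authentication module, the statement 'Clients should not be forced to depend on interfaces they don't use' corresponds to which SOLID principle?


This describes the Interface Segregation Principle (ISP)

Interface Segregation Principle (ISP)


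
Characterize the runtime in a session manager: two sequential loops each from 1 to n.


Reasoning: sequential dominates: O(n) + O(n) = O(n)
Complexity: O(n)

O(n)


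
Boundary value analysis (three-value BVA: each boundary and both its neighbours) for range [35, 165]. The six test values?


Range: [35, 165]
Boundaries: just below min, min, min+1, max-1, max, just above max
Values: [34, 35, 36, 164, 165, 166]

[34, 35, 36, 164, 165, 166]


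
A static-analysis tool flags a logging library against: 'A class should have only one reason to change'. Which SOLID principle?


This describes the Single Responsibility Principle (SRP)

Single Responsibility Principle (SRP)


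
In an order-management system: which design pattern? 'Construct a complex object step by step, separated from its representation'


This matches the Builder pattern

Builder


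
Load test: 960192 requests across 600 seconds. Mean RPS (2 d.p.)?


Formula: throughput = requests / seconds
throughput = 960192 / 600
throughput = 1600.32 requests/second

1600.32 requests/second


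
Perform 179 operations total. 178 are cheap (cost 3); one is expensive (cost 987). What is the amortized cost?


Formula: Amortized cost = Total cost / Operations
Total cost = (178 * 3) + (1 * 987)
Total cost = 534 + 987 = 1521
Amortized = 1521 / 179 = 8.4972

8.4972


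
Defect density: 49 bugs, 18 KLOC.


Defect density = defects / KLOC
Defect density = 49 / 18
Defect density = 2.722 defects/KLOC

2.722 defects/KLOC


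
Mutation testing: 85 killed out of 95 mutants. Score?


Mutation score = killed / total * 100
Mutation score = 85 / 95 * 100
Mutation score = 89.47%

89.47%


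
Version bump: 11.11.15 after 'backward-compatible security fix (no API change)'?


Current: 11.11.15
Change category: 'backward-compatible security fix (no API change)' → patch bump
SemVer rule: patch bump → increment PATCH (MAJOR and MINOR unchanged)
New: 11.11.16

11.11.16


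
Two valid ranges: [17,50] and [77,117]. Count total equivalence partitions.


Valid ranges: [17,50] and [77,117]
Class 1: x < 17 — invalid
Class 2: 17 ≤ x ≤ 50 — valid
Class 3: 50 < x < 77 — invalid (gap between ranges)
Class 4: 77 ≤ x ≤ 117 — valid
Class 5: x > 117 — invalid
Total equivalence classes: 5

5 equivalence classes


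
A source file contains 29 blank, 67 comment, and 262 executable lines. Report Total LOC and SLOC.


Total LOC = blank + comment + code
Total LOC = 29 + 67 + 262 = 358
SLOC (source only) = code = 262

Total LOC: 358, SLOC: 262


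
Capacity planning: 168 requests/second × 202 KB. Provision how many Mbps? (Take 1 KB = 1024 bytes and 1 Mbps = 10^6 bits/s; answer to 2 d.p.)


Formula: Mbps = payload_bytes * RPS * 8 / 1e6
Payload per request = 202 KB = 202 * 1024 = 206848 bytes
Total bytes/sec = 206848 * 168 = 34750464
Total bits/sec = 34750464 * 8 = 278003712
Mbps = 278003712 / 1e6 = 278.0

278.0 Mbps


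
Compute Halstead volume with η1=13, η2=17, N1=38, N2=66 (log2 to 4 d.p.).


Formula: V = N * log2(η), where N = N1 + N2 and η = η1 + η2
η = 13 + 17 = 30
N = 38 + 66 = 104
log2(30) ≈ 4.9069
V = 104 * 4.9069 = 510.32

510.32


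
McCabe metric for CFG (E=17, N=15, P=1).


Formula: V(G) = E - N + 2P
V(G) = 17 - 15 + 2*1
V(G) = 2 + 2
V(G) = 4

4


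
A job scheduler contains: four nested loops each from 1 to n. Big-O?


Reasoning: four levels of nesting
Complexity: O(n^4)

O(n^4)


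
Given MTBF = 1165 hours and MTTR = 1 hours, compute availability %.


Availability = MTBF / (MTBF + MTTR)
Availability = 1165 / (1165 + 1)
Availability = 1165 / 1166
Availability = 99.9142%

99.9142%


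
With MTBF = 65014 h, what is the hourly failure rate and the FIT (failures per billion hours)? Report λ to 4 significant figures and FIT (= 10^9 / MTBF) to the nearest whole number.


Formula: λ = 1 / MTBF; FIT = λ × 1e9 = 1e9 / MTBF
λ = 1 / 65014 ≈ 1.538e-05 failures/hour
FIT = 1e9 / 65014 ≈ 15381 failures per 1e9 hours (nearest whole number)

λ = 1.538e-05 /h, FIT = 15381


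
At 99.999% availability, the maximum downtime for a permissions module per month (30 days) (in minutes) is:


Formula: allowed downtime = period * (100 - SLA) / 100
Period (month (30 days)) = 43200 minutes
Unavailability fraction = (100 - 99.999) / 100
Allowed downtime = 43200 * (100 - 99.999) / 100
Allowed downtime = 0.432 minutes

0.432 minutes


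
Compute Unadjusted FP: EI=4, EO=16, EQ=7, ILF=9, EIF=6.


UFP = EI*4 + EO*5 + EQ*4 + ILF*10 + EIF*7
UFP = 4*4 + 16*5 + 7*4 + 9*10 + 6*7
UFP = 16 + 80 + 28 + 90 + 42
UFP = 256

256


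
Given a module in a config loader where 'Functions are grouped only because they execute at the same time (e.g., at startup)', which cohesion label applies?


Reasoning: Related by timing only
Type: Temporal cohesion

Temporal cohesion


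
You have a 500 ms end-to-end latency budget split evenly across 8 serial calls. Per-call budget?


Formula: per_stage = total_budget / stages
per_stage = 500 / 8
per_stage = 62.5 ms

62.5 ms


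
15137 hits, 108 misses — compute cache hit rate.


Formula: hit rate = hits / (hits + misses) * 100
hit rate = 15137 / (15137 + 108) * 100
hit rate = 15137 / 15245 * 100
hit rate = 99.29%

99.29%


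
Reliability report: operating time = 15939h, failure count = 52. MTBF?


Formula: MTBF = Total operating time / Number of failures
MTBF = 15939 / 52
MTBF = 306.52 hours

306.52 hours


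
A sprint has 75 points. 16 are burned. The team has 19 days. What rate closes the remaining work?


Formula: Required rate = Remaining points / Days left
Remaining = 75 - 16 = 59 points
Required rate = 59 / 19 = 3.11 points/day

3.11 points/day


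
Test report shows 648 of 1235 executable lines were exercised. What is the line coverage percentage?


Coverage = covered / total * 100
Coverage = 648 / 1235 * 100
Coverage = 52.47%

52.47%


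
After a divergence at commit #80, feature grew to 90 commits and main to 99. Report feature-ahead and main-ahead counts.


Common ancestor: commit #80
feature commits after divergence: 90 - 80 = 10
main commits after divergence: 99 - 80 = 19
feature is 10 commits ahead of main
main is 19 commits ahead of feature

feature ahead: 10, main ahead: 19


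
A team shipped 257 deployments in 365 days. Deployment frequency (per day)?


Formula: deployments per day = releases / days
= 257 / 365
= 0.704 deploys/day
(equivalently, 4.93 deploys/week)

0.704 deploys/day


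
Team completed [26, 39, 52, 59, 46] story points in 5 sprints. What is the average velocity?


Formula: Avg velocity = Total points / Number of sprints
Points: [26, 39, 52, 59, 46]
Sum = 26 + 39 + 52 + 59 + 46 = 222
Avg velocity = 222 / 5 = 44.4 points/sprint

44.4 points/sprint


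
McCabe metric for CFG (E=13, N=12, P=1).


Formula: V(G) = E - N + 2P
V(G) = 13 - 12 + 2*1
V(G) = 1 + 2
V(G) = 3

3


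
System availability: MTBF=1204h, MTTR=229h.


Availability = MTBF / (MTBF + MTTR)
Availability = 1204 / (1204 + 229)
Availability = 1204 / 1433
Availability = 84.0195%

84.0195%


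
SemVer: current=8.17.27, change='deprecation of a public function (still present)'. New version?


Current: 8.17.27
Change category: 'deprecation of a public function (still present)' → minor bump
SemVer rule: minor bump → increment MINOR, reset PATCH to 0 (MAJOR unchanged)
New: 8.18.0

8.18.0


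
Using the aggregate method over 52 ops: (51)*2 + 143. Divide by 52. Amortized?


Formula: Amortized cost = Total cost / Operations
Total cost = (51 * 2) + (1 * 143)
Total cost = 102 + 143 = 245
Amortized = 245 / 52 = 4.7115

4.7115


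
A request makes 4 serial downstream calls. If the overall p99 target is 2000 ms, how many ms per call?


Formula: per_stage = total_budget / stages
per_stage = 2000 / 4
per_stage = 500.0 ms

500.0 ms


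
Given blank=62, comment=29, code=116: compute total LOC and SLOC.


Total LOC = blank + comment + code
Total LOC = 62 + 29 + 116 = 207
SLOC (source only) = code = 116

Total LOC: 207, SLOC: 116


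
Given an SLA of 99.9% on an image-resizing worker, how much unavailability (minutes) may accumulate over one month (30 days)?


Formula: allowed downtime = period * (100 - SLA) / 100
Period (month (30 days)) = 43200 minutes
Unavailability fraction = (100 - 99.9) / 100
Allowed downtime = 43200 * (100 - 99.9) / 100
Allowed downtime = 43.2 minutes

43.2 minutes


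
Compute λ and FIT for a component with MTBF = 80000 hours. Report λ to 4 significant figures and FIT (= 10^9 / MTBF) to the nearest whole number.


Formula: λ = 1 / MTBF; FIT = λ × 1e9 = 1e9 / MTBF
λ = 1 / 80000 ≈ 1.250e-05 failures/hour
FIT = 1e9 / 80000 ≈ 12500 failures per 1e9 hours (nearest whole number)

λ = 1.250e-05 /h, FIT = 12500


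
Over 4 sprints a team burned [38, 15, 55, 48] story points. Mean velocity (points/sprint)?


Formula: Avg velocity = Total points / Number of sprints
Points: [38, 15, 55, 48]
Sum = 38 + 15 + 55 + 48 = 156
Avg velocity = 156 / 4 = 39.0 points/sprint

39.0 points/sprint


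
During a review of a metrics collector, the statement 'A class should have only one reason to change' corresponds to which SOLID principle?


This describes the Single Responsibility Principle (SRP)

Single Responsibility Principle (SRP)


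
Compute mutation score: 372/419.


Mutation score = killed / total * 100
Mutation score = 372 / 419 * 100
Mutation score = 88.78%

88.78%


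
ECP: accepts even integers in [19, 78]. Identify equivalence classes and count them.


Constraint: even integers in [19, 78]
Class 1: x < 19 — out-of-range invalid
Class 2: x in [19,78] but odd — wrong type invalid
Class 3: x in [19,78] and even — valid
Class 4: x > 78 — out-of-range invalid
Total equivalence classes: 4

4 equivalence classes


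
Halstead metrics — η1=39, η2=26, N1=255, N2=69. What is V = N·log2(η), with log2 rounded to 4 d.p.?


Formula: V = N * log2(η), where N = N1 + N2 and η = η1 + η2
η = 39 + 26 = 65
N = 255 + 69 = 324
log2(65) ≈ 6.0224
V = 324 * 6.0224 = 1951.26

1951.26


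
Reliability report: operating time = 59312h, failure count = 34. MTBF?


Formula: MTBF = Total operating time / Number of failures
MTBF = 59312 / 34
MTBF = 1744.47 hours

1744.47 hours


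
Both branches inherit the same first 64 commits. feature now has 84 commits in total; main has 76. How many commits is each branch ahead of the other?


Common ancestor: commit #64
feature commits after divergence: 84 - 64 = 20
main commits after divergence: 76 - 64 = 12
feature is 20 commits ahead of main
main is 12 commits ahead of feature

feature ahead: 20, main ahead: 12


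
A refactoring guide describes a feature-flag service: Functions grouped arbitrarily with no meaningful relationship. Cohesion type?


Reasoning: Worst: random grouping
Type: Coincidental cohesion

Coincidental cohesion


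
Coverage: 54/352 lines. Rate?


Coverage = covered / total * 100
Coverage = 54 / 352 * 100
Coverage = 15.34%

15.34%


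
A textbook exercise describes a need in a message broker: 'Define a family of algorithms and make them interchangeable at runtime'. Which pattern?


This matches the Strategy pattern

Strategy


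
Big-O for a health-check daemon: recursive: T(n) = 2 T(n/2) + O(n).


Reasoning: master theorem case 2 (merge-sort recurrence)
Complexity: O(n log n)

O(n log n)


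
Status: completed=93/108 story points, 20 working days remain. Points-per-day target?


Formula: Required rate = Remaining points / Days left
Remaining = 108 - 93 = 15 points
Required rate = 15 / 20 = 0.75 points/day

0.75 points/day


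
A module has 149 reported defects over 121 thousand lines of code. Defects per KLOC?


Defect density = defects / KLOC
Defect density = 149 / 121
Defect density = 1.231 defects/KLOC

1.231 defects/KLOC


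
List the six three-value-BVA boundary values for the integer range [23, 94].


Range: [23, 94]
Boundaries: just below min, min, min+1, max-1, max, just above max
Values: [22, 23, 24, 93, 94, 95]

[22, 23, 24, 93, 94, 95]


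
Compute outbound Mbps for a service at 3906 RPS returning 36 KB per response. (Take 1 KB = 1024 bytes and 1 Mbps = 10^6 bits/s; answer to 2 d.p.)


Formula: Mbps = payload_bytes * RPS * 8 / 1e6
Payload per request = 36 KB = 36 * 1024 = 36864 bytes
Total bytes/sec = 36864 * 3906 = 143990784
Total bits/sec = 143990784 * 8 = 1151926272
Mbps = 1151926272 / 1e6 = 1151.93

1151.93 Mbps


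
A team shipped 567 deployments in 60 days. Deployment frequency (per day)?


Formula: deployments per day = releases / days
= 567 / 60
= 9.45 deploys/day
(equivalently, 66.15 deploys/week)

9.45 deploys/day


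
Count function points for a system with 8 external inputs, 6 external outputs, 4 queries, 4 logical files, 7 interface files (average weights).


UFP = EI*4 + EO*5 + EQ*4 + ILF*10 + EIF*7
UFP = 8*4 + 6*5 + 4*4 + 4*10 + 7*7
UFP = 32 + 30 + 16 + 40 + 49
UFP = 167

167


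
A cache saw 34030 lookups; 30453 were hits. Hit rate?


Formula: hit rate = hits / (hits + misses) * 100
hit rate = 30453 / (30453 + 3577) * 100
hit rate = 30453 / 34030 * 100
hit rate = 89.49%

89.49%


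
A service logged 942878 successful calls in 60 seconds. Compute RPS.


Formula: throughput = requests / seconds
throughput = 942878 / 60
throughput = 15714.63 requests/second

15714.63 requests/second


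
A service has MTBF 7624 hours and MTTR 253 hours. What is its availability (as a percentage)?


Availability = MTBF / (MTBF + MTTR)
Availability = 7624 / (7624 + 253)
Availability = 7624 / 7877
Availability = 96.7881%

96.7881%


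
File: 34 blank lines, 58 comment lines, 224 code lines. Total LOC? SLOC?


Total LOC = blank + comment + code
Total LOC = 34 + 58 + 224 = 316
SLOC (source only) = code = 224

Total LOC: 316, SLOC: 224


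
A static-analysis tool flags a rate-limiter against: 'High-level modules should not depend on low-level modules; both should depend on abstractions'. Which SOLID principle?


This describes the Dependency Inversion Principle (DIP)

Dependency Inversion Principle (DIP)


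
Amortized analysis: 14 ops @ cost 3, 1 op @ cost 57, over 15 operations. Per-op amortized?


Formula: Amortized cost = Total cost / Operations
Total cost = (14 * 3) + (1 * 57)
Total cost = 42 + 57 = 99
Amortized = 99 / 15 = 6.6

6.6


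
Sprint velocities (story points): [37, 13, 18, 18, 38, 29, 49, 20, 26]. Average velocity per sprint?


Formula: Avg velocity = Total points / Number of sprints
Points: [37, 13, 18, 18, 38, 29, 49, 20, 26]
Sum = 37 + 13 + 18 + 18 + 38 + 29 + 49 + 20 + 26 = 248
Avg velocity = 248 / 9 = 27.56 points/sprint

27.56 points/sprint


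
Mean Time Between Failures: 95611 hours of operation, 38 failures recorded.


Formula: MTBF = Total operating time / Number of failures
MTBF = 95611 / 38
MTBF = 2516.08 hours

2516.08 hours


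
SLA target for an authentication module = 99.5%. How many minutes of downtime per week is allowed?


Formula: allowed downtime = period * (100 - SLA) / 100
Period (week) = 10080 minutes
Unavailability fraction = (100 - 99.5) / 100
Allowed downtime = 10080 * (100 - 99.5) / 100
Allowed downtime = 50.4 minutes

50.4 minutes


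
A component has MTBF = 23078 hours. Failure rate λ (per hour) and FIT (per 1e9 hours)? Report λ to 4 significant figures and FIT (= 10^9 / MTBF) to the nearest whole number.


Formula: λ = 1 / MTBF; FIT = λ × 1e9 = 1e9 / MTBF
λ = 1 / 23078 ≈ 4.333e-05 failures/hour
FIT = 1e9 / 23078 ≈ 43331 failures per 1e9 hours (nearest whole number)

λ = 4.333e-05 /h, FIT = 43331


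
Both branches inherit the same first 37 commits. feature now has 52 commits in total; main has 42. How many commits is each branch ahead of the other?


Common ancestor: commit #37
feature commits after divergence: 52 - 37 = 15
main commits after divergence: 42 - 37 = 5
feature is 15 commits ahead of main
main is 5 commits ahead of feature

feature ahead: 15, main ahead: 5


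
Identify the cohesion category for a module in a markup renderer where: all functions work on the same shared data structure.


Reasoning: Functions share data
Type: Communicational cohesion

Communicational cohesion


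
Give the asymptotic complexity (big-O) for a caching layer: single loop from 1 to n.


Reasoning: one pass through n items
Complexity: O(n)

O(n)


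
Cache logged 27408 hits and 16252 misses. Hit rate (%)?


Formula: hit rate = hits / (hits + misses) * 100
hit rate = 27408 / (27408 + 16252) * 100
hit rate = 27408 / 43660 * 100
hit rate = 62.78%

62.78%


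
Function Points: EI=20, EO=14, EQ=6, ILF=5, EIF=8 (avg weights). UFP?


UFP = EI*4 + EO*5 + EQ*4 + ILF*10 + EIF*7
UFP = 20*4 + 14*5 + 6*4 + 5*10 + 8*7
UFP = 80 + 70 + 24 + 50 + 56
UFP = 280

280


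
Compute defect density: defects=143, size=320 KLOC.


Defect density = defects / KLOC
Defect density = 143 / 320
Defect density = 0.447 defects/KLOC

0.447 defects/KLOC


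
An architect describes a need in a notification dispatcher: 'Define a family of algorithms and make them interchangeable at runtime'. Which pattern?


This matches the Strategy pattern

Strategy


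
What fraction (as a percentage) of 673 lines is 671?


Coverage = covered / total * 100
Coverage = 671 / 673 * 100
Coverage = 99.7%

99.7%


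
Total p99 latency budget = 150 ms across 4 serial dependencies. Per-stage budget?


Formula: per_stage = total_budget / stages
per_stage = 150 / 4
per_stage = 37.5 ms

37.5 ms


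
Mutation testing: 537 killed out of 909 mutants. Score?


Mutation score = killed / total * 100
Mutation score = 537 / 909 * 100
Mutation score = 59.08%

59.08%


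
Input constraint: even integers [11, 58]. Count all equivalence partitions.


Constraint: even integers in [11, 58]
Class 1: x < 11 — out-of-range invalid
Class 2: x in [11,58] but odd — wrong type invalid
Class 3: x in [11,58] and even — valid
Class 4: x > 58 — out-of-range invalid
Total equivalence classes: 4

4 equivalence classes


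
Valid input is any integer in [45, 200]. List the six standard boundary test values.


Range: [45, 200]
Boundaries: just below min, min, min+1, max-1, max, just above max
Values: [44, 45, 46, 199, 200, 201]

[44, 45, 46, 199, 200, 201]


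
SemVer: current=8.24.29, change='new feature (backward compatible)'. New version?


Current: 8.24.29
Change category: 'new feature (backward compatible)' → minor bump
SemVer rule: minor bump → increment MINOR, reset PATCH to 0 (MAJOR unchanged)
New: 8.25.0

8.25.0


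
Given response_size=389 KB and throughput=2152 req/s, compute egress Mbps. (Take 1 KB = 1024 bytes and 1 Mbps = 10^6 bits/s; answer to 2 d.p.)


Formula: Mbps = payload_bytes * RPS * 8 / 1e6
Payload per request = 389 KB = 389 * 1024 = 398336 bytes
Total bytes/sec = 398336 * 2152 = 857219072
Total bits/sec = 857219072 * 8 = 6857752576
Mbps = 6857752576 / 1e6 = 6857.75

6857.75 Mbps


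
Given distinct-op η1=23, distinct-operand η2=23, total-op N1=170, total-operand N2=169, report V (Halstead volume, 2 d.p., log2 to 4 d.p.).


Formula: V = N * log2(η), where N = N1 + N2 and η = η1 + η2
η = 23 + 23 = 46
N = 170 + 169 = 339
log2(46) ≈ 5.5236
V = 339 * 5.5236 = 1872.50

1872.50


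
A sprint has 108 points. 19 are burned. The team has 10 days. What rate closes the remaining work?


Formula: Required rate = Remaining points / Days left
Remaining = 108 - 19 = 89 points
Required rate = 89 / 10 = 8.9 points/day

8.9 points/day


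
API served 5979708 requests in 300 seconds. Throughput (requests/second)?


Formula: throughput = requests / seconds
throughput = 5979708 / 300
throughput = 19932.36 requests/second

19932.36 requests/second


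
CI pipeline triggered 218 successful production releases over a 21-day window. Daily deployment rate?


Formula: deployments per day = releases / days
= 218 / 21
= 10.381 deploys/day
(equivalently, 72.67 deploys/week)

10.381 deploys/day


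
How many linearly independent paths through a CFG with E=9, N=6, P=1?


Formula: V(G) = E - N + 2P
V(G) = 9 - 6 + 2*1
V(G) = 3 + 2
V(G) = 5

5


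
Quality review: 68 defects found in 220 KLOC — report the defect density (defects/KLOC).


Defect density = defects / KLOC
Defect density = 68 / 220
Defect density = 0.309 defects/KLOC

0.309 defects/KLOC


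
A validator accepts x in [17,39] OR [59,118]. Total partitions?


Valid ranges: [17,39] and [59,118]
Class 1: x < 17 — invalid
Class 2: 17 ≤ x ≤ 39 — valid
Class 3: 39 < x < 59 — invalid (gap between ranges)
Class 4: 59 ≤ x ≤ 118 — valid
Class 5: x > 118 — invalid
Total equivalence classes: 5

5 equivalence classes


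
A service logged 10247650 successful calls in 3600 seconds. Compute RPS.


Formula: throughput = requests / seconds
throughput = 10247650 / 3600
throughput = 2846.57 requests/second

2846.57 requests/second


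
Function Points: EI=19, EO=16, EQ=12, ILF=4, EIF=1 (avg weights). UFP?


UFP = EI*4 + EO*5 + EQ*4 + ILF*10 + EIF*7
UFP = 19*4 + 16*5 + 12*4 + 4*10 + 1*7
UFP = 76 + 80 + 48 + 40 + 7
UFP = 251

251


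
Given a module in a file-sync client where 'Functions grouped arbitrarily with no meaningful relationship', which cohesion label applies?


Reasoning: Worst: random grouping
Type: Coincidental cohesion

Coincidental cohesion


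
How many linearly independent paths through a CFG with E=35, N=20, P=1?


Formula: V(G) = E - N + 2P
V(G) = 35 - 20 + 2*1
V(G) = 15 + 2
V(G) = 17

17


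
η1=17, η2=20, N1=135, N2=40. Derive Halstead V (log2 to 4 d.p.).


Formula: V = N * log2(η), where N = N1 + N2 and η = η1 + η2
η = 17 + 20 = 37
N = 135 + 40 = 175
log2(37) ≈ 5.2095
V = 175 * 5.2095 = 911.66

911.66


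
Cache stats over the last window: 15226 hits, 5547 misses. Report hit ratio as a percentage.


Formula: hit rate = hits / (hits + misses) * 100
hit rate = 15226 / (15226 + 5547) * 100
hit rate = 15226 / 20773 * 100
hit rate = 73.3%

73.3%


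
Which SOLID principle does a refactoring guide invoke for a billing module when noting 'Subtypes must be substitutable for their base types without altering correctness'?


This describes the Liskov Substitution Principle (LSP)

Liskov Substitution Principle (LSP)


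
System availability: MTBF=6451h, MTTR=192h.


Availability = MTBF / (MTBF + MTTR)
Availability = 6451 / (6451 + 192)
Availability = 6451 / 6643
Availability = 97.1097%

97.1097%


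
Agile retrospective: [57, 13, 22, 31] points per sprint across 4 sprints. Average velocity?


Formula: Avg velocity = Total points / Number of sprints
Points: [57, 13, 22, 31]
Sum = 57 + 13 + 22 + 31 = 123
Avg velocity = 123 / 4 = 30.75 points/sprint

30.75 points/sprint


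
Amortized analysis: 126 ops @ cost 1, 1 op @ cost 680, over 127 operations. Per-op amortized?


Formula: Amortized cost = Total cost / Operations
Total cost = (126 * 1) + (1 * 680)
Total cost = 126 + 680 = 806
Amortized = 806 / 127 = 6.3465

6.3465


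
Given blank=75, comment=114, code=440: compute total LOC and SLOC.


Total LOC = blank + comment + code
Total LOC = 75 + 114 + 440 = 629
SLOC (source only) = code = 440

Total LOC: 629, SLOC: 440


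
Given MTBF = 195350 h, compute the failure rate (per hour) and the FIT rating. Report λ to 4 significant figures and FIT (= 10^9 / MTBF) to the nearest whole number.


Formula: λ = 1 / MTBF; FIT = λ × 1e9 = 1e9 / MTBF
λ = 1 / 195350 ≈ 5.119e-06 failures/hour
FIT = 1e9 / 195350 ≈ 5119 failures per 1e9 hours (nearest whole number)

λ = 5.119e-06 /h, FIT = 5119


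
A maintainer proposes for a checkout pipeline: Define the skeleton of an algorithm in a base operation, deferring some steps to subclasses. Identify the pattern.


This matches the Template Method pattern

Template Method


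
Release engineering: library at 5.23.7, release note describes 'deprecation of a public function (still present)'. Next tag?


Current: 5.23.7
Change category: 'deprecation of a public function (still present)' → minor bump
SemVer rule: minor bump → increment MINOR, reset PATCH to 0 (MAJOR unchanged)
New: 5.24.0

5.24.0


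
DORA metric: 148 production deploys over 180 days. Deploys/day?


Formula: deployments per day = releases / days
= 148 / 180
= 0.822 deploys/day
(equivalently, 5.76 deploys/week)

0.822 deploys/day


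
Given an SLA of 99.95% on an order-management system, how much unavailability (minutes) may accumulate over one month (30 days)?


Formula: allowed downtime = period * (100 - SLA) / 100
Period (month (30 days)) = 43200 minutes
Unavailability fraction = (100 - 99.95) / 100
Allowed downtime = 43200 * (100 - 99.95) / 100
Allowed downtime = 21.6 minutes

21.6 minutes


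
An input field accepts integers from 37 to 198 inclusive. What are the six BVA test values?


Range: [37, 198]
Boundaries: just below min, min, min+1, max-1, max, just above max
Values: [36, 37, 38, 197, 198, 199]

[36, 37, 38, 197, 198, 199]


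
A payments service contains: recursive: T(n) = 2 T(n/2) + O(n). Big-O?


Reasoning: master theorem case 2 (merge-sort recurrence)
Complexity: O(n log n)

O(n log n)


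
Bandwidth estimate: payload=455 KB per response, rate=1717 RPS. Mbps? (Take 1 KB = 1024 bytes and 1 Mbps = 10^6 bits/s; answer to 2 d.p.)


Formula: Mbps = payload_bytes * RPS * 8 / 1e6
Payload per request = 455 KB = 455 * 1024 = 465920 bytes
Total bytes/sec = 465920 * 1717 = 799984640
Total bits/sec = 799984640 * 8 = 6399877120
Mbps = 6399877120 / 1e6 = 6399.88

6399.88 Mbps


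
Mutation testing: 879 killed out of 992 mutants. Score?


Mutation score = killed / total * 100
Mutation score = 879 / 992 * 100
Mutation score = 88.61%

88.61%


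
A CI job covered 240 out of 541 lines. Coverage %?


Coverage = covered / total * 100
Coverage = 240 / 541 * 100
Coverage = 44.36%

44.36%


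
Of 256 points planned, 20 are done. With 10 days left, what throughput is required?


Formula: Required rate = Remaining points / Days left
Remaining = 256 - 20 = 236 points
Required rate = 236 / 10 = 23.6 points/day

23.6 points/day


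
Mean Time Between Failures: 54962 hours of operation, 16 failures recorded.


Formula: MTBF = Total operating time / Number of failures
MTBF = 54962 / 16
MTBF = 3435.13 hours

3435.13 hours


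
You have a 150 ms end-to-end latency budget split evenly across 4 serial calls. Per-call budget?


Formula: per_stage = total_budget / stages
per_stage = 150 / 4
per_stage = 37.5 ms

37.5 ms


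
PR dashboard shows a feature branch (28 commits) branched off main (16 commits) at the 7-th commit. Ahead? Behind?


Common ancestor: commit #7
feature commits after divergence: 28 - 7 = 21
main commits after divergence: 16 - 7 = 9
feature is 21 commits ahead of main
main is 9 commits ahead of feature

feature ahead: 21, main ahead: 9


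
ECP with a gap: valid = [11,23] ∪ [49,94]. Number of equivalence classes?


Valid ranges: [11,23] and [49,94]
Class 1: x < 11 — invalid
Class 2: 11 ≤ x ≤ 23 — valid
Class 3: 23 < x < 49 — invalid (gap between ranges)
Class 4: 49 ≤ x ≤ 94 — valid
Class 5: x > 94 — invalid
Total equivalence classes: 5

5 equivalence classes


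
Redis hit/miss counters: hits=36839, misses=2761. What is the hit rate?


Formula: hit rate = hits / (hits + misses) * 100
hit rate = 36839 / (36839 + 2761) * 100
hit rate = 36839 / 39600 * 100
hit rate = 93.03%

93.03%


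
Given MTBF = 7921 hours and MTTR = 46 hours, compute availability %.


Availability = MTBF / (MTBF + MTTR)
Availability = 7921 / (7921 + 46)
Availability = 7921 / 7967
Availability = 99.4226%

99.4226%


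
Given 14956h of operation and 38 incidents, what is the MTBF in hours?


Formula: MTBF = Total operating time / Number of failures
MTBF = 14956 / 38
MTBF = 393.58 hours

393.58 hours


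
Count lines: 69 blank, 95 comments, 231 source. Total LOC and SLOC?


Total LOC = blank + comment + code
Total LOC = 69 + 95 + 231 = 395
SLOC (source only) = code = 231

Total LOC: 395, SLOC: 231


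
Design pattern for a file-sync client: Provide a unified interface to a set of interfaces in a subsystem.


This matches the Facade pattern

Facade


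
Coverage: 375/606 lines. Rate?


Coverage = covered / total * 100
Coverage = 375 / 606 * 100
Coverage = 61.88%

61.88%


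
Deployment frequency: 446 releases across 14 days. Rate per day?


Formula: deployments per day = releases / days
= 446 / 14
= 31.857 deploys/day
(equivalently, 223.0 deploys/week)

31.857 deploys/day


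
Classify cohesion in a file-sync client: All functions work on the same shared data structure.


Reasoning: Functions share data
Type: Communicational cohesion

Communicational cohesion


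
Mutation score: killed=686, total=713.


Mutation score = killed / total * 100
Mutation score = 686 / 713 * 100
Mutation score = 96.21%

96.21%


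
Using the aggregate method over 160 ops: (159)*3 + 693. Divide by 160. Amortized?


Formula: Amortized cost = Total cost / Operations
Total cost = (159 * 3) + (1 * 693)
Total cost = 477 + 693 = 1170
Amortized = 1170 / 160 = 7.3125

7.3125


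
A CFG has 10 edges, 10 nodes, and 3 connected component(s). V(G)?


Formula: V(G) = E - N + 2P
V(G) = 10 - 10 + 2*3
V(G) = 0 + 6
V(G) = 6

6


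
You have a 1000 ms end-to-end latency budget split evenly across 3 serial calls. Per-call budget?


Formula: per_stage = total_budget / stages
per_stage = 1000 / 3
per_stage = 333.33 ms

333.33 ms


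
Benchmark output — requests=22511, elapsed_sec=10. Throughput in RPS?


Formula: throughput = requests / seconds
throughput = 22511 / 10
throughput = 2251.1 requests/second

2251.1 requests/second


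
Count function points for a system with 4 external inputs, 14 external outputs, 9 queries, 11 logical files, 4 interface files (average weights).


UFP = EI*4 + EO*5 + EQ*4 + ILF*10 + EIF*7
UFP = 4*4 + 14*5 + 9*4 + 11*10 + 4*7
UFP = 16 + 70 + 36 + 110 + 28
UFP = 260

260


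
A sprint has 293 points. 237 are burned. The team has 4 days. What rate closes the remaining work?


Formula: Required rate = Remaining points / Days left
Remaining = 293 - 237 = 56 points
Required rate = 56 / 4 = 14.0 points/day

14.0 points/day


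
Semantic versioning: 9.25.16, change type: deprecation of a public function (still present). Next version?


Current: 9.25.16
Change category: 'deprecation of a public function (still present)' → minor bump
SemVer rule: minor bump → increment MINOR, reset PATCH to 0 (MAJOR unchanged)
New: 9.26.0

9.26.0


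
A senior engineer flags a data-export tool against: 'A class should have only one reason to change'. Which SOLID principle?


This describes the Single Responsibility Principle (SRP)

Single Responsibility Principle (SRP)


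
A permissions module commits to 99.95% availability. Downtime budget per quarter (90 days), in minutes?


Formula: allowed downtime = period * (100 - SLA) / 100
Period (quarter (90 days)) = 129600 minutes
Unavailability fraction = (100 - 99.95) / 100
Allowed downtime = 129600 * (100 - 99.95) / 100
Allowed downtime = 64.8 minutes

64.8 minutes


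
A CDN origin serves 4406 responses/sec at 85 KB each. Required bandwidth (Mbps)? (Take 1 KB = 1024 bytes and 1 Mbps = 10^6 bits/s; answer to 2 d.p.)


Formula: Mbps = payload_bytes * RPS * 8 / 1e6
Payload per request = 85 KB = 85 * 1024 = 87040 bytes
Total bytes/sec = 87040 * 4406 = 383498240
Total bits/sec = 383498240 * 8 = 3067985920
Mbps = 3067985920 / 1e6 = 3067.99

3067.99 Mbps


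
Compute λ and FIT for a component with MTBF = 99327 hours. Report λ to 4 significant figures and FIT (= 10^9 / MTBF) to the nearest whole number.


Formula: λ = 1 / MTBF; FIT = λ × 1e9 = 1e9 / MTBF
λ = 1 / 99327 ≈ 1.007e-05 failures/hour
FIT = 1e9 / 99327 ≈ 10068 failures per 1e9 hours (nearest whole number)

λ = 1.007e-05 /h, FIT = 10068


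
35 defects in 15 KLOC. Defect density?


Defect density = defects / KLOC
Defect density = 35 / 15
Defect density = 2.333 defects/KLOC

2.333 defects/KLOC


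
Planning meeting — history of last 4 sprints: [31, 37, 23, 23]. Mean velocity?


Formula: Avg velocity = Total points / Number of sprints
Points: [31, 37, 23, 23]
Sum = 31 + 37 + 23 + 23 = 114
Avg velocity = 114 / 4 = 28.5 points/sprint

28.5 points/sprint


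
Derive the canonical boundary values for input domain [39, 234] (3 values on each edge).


Range: [39, 234]
Boundaries: just below min, min, min+1, max-1, max, just above max
Values: [38, 39, 40, 233, 234, 235]

[38, 39, 40, 233, 234, 235]


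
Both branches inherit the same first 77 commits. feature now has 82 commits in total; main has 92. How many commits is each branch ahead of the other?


Common ancestor: commit #77
feature commits after divergence: 82 - 77 = 5
main commits after divergence: 92 - 77 = 15
feature is 5 commits ahead of main
main is 15 commits ahead of feature

feature ahead: 5, main ahead: 15


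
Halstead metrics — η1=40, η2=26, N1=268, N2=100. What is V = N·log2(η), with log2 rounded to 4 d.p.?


Formula: V = N * log2(η), where N = N1 + N2 and η = η1 + η2
η = 40 + 26 = 66
N = 268 + 100 = 368
log2(66) ≈ 6.0444
V = 368 * 6.0444 = 2224.34

2224.34
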